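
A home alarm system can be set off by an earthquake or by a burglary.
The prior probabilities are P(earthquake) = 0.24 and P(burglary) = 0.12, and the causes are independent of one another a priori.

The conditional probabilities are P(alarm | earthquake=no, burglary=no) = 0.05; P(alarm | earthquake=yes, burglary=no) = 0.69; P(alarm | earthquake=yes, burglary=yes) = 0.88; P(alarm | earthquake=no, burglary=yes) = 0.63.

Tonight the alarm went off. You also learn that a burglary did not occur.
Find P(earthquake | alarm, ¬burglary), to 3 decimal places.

P(earthquake | alarm, ¬burglary) ≈ 0.813

Sum P(alarm|·) weighted by the priors over both values of earthquake:
  P(alarm | ¬burglary) = 0.05×0.76 + 0.69×0.24
        = 0.038000 + 0.165600 = 0.203600
The terms with earthquake present sum to 0.165600, so
  P(earthquake | alarm, ¬burglary) = 0.165600 / 0.203600 ≈ 0.813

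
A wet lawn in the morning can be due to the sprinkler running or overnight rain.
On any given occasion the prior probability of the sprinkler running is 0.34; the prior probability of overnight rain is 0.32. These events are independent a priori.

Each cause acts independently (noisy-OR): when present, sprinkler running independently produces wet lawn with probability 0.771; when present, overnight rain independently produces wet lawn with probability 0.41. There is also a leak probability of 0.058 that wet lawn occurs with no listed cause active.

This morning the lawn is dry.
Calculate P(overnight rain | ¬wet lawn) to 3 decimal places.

Under noisy-OR, P(wet lawn | causes) = 1 − (1−0.058)·∏(1−qᵢ) over the active causes.
Weight on overnight rain=true, given the evidence: 0.117381 + 0.013847 = 0.131228
Denominator P(¬wet lawn): 0.942·0.66·0.68 + 0.55578·0.66·0.32 + 0.215718·0.34·0.68 + 0.127274·0.34·0.32 = 0.603872
Posterior = 0.131228 / 0.603872 ≈ 0.217

P(overnight rain | ¬wet lawn) ≈ 0.217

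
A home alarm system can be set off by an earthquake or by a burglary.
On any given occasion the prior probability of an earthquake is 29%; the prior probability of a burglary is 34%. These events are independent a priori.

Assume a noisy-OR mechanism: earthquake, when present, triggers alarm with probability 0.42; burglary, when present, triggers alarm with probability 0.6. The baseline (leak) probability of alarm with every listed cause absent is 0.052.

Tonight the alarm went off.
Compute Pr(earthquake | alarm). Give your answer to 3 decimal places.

Pr(earthquake | alarm) ≈ 0.483

Under noisy-OR, P(alarm | causes) = 1 − (1−0.052)·∏(1−qᵢ) over the active causes.
Weight on earthquake=true, given the evidence: 0.086161 + 0.076914 = 0.163075
Normalizer over all consistent configurations: 0.052×0.71×0.66 + 0.6208×0.71×0.34 + 0.45016×0.29×0.66 + 0.780064×0.29×0.34 = 0.337303
P(earthquake | alarm) = 0.163075/0.337303 ≈ 0.483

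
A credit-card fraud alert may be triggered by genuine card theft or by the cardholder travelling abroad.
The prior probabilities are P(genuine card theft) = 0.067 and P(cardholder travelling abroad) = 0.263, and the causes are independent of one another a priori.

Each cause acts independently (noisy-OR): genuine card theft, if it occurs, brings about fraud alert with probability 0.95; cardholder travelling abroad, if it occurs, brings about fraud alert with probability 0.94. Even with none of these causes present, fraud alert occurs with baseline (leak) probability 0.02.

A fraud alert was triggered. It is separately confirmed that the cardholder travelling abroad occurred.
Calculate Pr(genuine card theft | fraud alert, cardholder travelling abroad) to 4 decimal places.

Under noisy-OR, P(fraud alert | causes) = 1 − (1−0.02)·∏(1−qᵢ) over the active causes.
For the numerator, keep only genuine card theft=true terms: 0.99706×0.067 = 0.066803
The normalizing constant is 0.9412×0.933 + 0.99706×0.067 = 0.944943
Posterior = 0.066803 / 0.944943 ≈ 0.0707

Pr(genuine card theft | fraud alert, cardholder travelling abroad) ≈ 0.0707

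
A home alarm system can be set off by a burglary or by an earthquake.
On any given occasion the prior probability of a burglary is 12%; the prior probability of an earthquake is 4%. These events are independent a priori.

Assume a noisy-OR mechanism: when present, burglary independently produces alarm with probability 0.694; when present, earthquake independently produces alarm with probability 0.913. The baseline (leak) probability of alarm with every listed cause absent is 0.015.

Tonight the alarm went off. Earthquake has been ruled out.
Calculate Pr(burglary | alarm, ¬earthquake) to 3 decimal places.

Under noisy-OR, P(alarm | causes) = 1 − (1−0.015)·∏(1−qᵢ) over the active causes.
Enumerate both values of burglary and weight by the priors:
  P(alarm | ¬earthquake) = 0.015·0.88 + 0.69859·0.12
        = 0.013200 + 0.083831 = 0.097031
The terms with burglary present sum to 0.083831, so
  P(burglary | alarm, ¬earthquake) = 0.083831 / 0.097031 ≈ 0.864

Pr(burglary | alarm, ¬earthquake) ≈ 0.864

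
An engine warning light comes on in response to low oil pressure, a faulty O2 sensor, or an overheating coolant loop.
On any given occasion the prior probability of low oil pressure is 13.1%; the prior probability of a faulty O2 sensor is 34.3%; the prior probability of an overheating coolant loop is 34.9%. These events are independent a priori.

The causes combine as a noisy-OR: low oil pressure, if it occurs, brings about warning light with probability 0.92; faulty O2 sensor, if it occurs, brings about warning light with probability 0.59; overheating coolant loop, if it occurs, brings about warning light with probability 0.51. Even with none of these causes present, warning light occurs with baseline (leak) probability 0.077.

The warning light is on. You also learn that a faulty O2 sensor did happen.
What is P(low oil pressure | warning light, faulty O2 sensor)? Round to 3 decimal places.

Under noisy-OR, P(warning light | causes) = 1 − (1−0.077)·∏(1−qᵢ) over the active causes.
P(warning light | faulty O2 sensor) = 0.62157*0.869*0.651 + 0.814569*0.869*0.349 + 0.969726*0.131*0.651 + 0.985166*0.131*0.349 = 0.351634 + 0.247043 + 0.082699 + 0.045041 = 0.726417
Restricting to configurations with low oil pressure present: 0.082699 + 0.045041 = 0.127740.
Hence the posterior is 0.127740/0.726417 ≈ 0.176.

P(low oil pressure | warning light, faulty O2 sensor) ≈ 0.176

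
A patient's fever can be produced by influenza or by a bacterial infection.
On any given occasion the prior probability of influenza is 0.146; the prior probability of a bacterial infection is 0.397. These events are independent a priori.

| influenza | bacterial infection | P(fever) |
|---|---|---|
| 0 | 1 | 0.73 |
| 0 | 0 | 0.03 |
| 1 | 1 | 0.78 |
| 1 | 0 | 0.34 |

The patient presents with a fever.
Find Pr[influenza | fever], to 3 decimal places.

Pr[influenza | fever] ≈ 0.222

By total probability over the 4 (influenza, bacterial infection) configurations:
  P(fever) = 0.03*0.854*0.603 + 0.73*0.854*0.397 + 0.34*0.146*0.603 + 0.78*0.146*0.397
        = 0.015449 + 0.247498 + 0.029933 + 0.045210 = 0.338090
The terms with influenza present sum to 0.075143, so
  P(influenza | fever) = 0.075143 / 0.338090 ≈ 0.222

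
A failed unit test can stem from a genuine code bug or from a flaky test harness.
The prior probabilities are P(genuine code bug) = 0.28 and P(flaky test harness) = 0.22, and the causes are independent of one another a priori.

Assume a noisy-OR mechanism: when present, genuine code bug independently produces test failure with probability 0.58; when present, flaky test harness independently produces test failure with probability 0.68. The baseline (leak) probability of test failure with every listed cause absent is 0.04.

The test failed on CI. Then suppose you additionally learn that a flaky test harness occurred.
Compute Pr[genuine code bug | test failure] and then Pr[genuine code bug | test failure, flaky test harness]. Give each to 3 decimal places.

Pr[genuine code bug | test failure] ≈ 0.582; Pr[genuine code bug | test failure, flaky test harness] ≈ 0.328

Under noisy-OR, P(test failure | causes) = 1 − (1−0.04)·∏(1−qᵢ) over the active causes.
Sum P(test failure|·) weighted by the priors over the 4 (genuine code bug, flaky test harness) configurations:
  P(test failure) = 0.04×0.72×0.78 + 0.6928×0.72×0.22 + 0.5968×0.28×0.78 + 0.870976×0.28×0.22
        = 0.022464 + 0.109740 + 0.130341 + 0.053652 = 0.316197
The terms with genuine code bug present sum to 0.183993, so
  P(genuine code bug | test failure) = 0.183993 / 0.316197 ≈ 0.582

Now condition on the additional information:
Weight on genuine code bug=true, given the evidence: 0.870976*0.28 = 0.243873
Denominator P(test failure | flaky test harness): 0.6928*0.72 + 0.870976*0.28 = 0.742689
Posterior = 0.243873 / 0.742689 ≈ 0.328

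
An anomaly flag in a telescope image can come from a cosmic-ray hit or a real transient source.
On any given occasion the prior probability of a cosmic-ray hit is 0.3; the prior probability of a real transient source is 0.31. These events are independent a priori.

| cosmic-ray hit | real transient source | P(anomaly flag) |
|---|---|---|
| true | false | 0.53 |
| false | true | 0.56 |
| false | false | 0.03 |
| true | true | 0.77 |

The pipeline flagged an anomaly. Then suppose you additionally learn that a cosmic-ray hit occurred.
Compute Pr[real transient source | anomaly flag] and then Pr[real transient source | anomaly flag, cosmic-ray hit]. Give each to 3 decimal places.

Pr[real transient source | anomaly flag] ≈ 0.609; Pr[real transient source | anomaly flag, cosmic-ray hit] ≈ 0.395

For the numerator, keep only real transient source=true terms: 0.121520 + 0.071610 = 0.193130
Normalizer over all consistent configurations: 0.03·0.7·0.69 + 0.56·0.7·0.31 + 0.53·0.3·0.69 + 0.77·0.3·0.31 = 0.317330
P(real transient source | anomaly flag) = 0.193130/0.317330 ≈ 0.609

Now condition on the additional information:
P(anomaly flag | cosmic-ray hit) = 0.53·0.69 + 0.77·0.31 = 0.365700 + 0.238700 = 0.604400
Restricting to configurations with real transient source present: 0.77·0.31 = 0.238700.
Hence the posterior is 0.238700/0.604400 ≈ 0.395.
— cosmic-ray hit explains away the evidence for real transient source.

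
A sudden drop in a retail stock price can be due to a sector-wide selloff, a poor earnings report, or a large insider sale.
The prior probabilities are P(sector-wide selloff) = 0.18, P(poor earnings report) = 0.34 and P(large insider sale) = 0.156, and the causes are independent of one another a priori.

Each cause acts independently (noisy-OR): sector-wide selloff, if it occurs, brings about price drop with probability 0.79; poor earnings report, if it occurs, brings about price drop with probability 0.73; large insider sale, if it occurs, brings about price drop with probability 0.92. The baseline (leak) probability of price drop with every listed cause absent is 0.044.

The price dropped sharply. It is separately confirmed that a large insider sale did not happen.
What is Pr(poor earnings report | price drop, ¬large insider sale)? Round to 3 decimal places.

Under noisy-OR, P(price drop | causes) = 1 − (1−0.044)·∏(1−qᵢ) over the active causes.
P(price drop | ¬large insider sale) = 0.044×0.82×0.66 + 0.74188×0.82×0.34 + 0.79924×0.18×0.66 + 0.945795×0.18×0.34 = 0.023813 + 0.206836 + 0.094950 + 0.057883 = 0.383482
The poor earnings report-present share is 0.206836 + 0.057883 = 0.264719.
So P(poor earnings report | price drop, ¬large insider sale) = 0.264719/0.383482 ≈ 0.690.

Pr(poor earnings report | price drop, ¬large insider sale) ≈ 0.690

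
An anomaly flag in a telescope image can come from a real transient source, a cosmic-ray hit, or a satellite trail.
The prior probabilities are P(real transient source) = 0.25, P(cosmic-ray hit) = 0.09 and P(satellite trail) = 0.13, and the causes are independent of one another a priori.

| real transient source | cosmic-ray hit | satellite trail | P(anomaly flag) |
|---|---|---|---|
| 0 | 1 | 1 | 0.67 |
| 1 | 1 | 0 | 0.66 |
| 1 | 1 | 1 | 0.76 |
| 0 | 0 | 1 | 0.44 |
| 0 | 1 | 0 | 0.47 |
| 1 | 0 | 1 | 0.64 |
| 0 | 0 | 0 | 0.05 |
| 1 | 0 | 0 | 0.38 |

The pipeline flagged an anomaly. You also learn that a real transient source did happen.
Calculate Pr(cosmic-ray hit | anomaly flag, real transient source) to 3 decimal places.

Sum P(anomaly flag|·) weighted by the priors over the 4 (cosmic-ray hit, satellite trail) configurations:
  P(anomaly flag | real transient source) = 0.38·0.91·0.87 + 0.64·0.91·0.13 + 0.66·0.09·0.87 + 0.76·0.09·0.13
        = 0.300846 + 0.075712 + 0.051678 + 0.008892 = 0.437128
Configurations with cosmic-ray hit contribute 0.060570, so
  P(cosmic-ray hit | anomaly flag, real transient source) = 0.060570 / 0.437128 ≈ 0.139

Pr(cosmic-ray hit | anomaly flag, real transient source) ≈ 0.139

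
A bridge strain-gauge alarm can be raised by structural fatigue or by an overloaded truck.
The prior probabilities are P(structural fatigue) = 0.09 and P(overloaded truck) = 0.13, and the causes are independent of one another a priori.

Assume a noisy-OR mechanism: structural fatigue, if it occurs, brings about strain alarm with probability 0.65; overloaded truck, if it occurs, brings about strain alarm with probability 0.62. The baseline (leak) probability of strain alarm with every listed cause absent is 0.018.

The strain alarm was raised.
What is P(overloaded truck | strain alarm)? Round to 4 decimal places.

P(overloaded truck | strain alarm) ≈ 0.5623

Under noisy-OR, P(strain alarm | causes) = 1 − (1−0.018)·∏(1−qᵢ) over the active causes.
Weight on overloaded truck=true, given the evidence: 0.074155 + 0.010172 = 0.084327
Normalizer over all consistent configurations: 0.018×0.91×0.87 + 0.62684×0.91×0.13 + 0.6563×0.09×0.87 + 0.869394×0.09×0.13 = 0.149966
Posterior = 0.084327 / 0.149966 ≈ 0.5623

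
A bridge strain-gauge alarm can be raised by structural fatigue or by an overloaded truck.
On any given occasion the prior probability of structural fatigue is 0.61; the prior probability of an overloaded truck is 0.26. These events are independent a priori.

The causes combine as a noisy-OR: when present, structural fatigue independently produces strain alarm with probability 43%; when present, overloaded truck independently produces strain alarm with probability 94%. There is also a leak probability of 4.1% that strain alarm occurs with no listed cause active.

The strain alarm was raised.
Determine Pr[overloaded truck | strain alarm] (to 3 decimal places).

Under noisy-OR, P(strain alarm | causes) = 1 − (1−0.041)·∏(1−qᵢ) over the active causes.
By total probability over the 4 (structural fatigue, overloaded truck) configurations:
  P(strain alarm) = 0.041*0.39*0.74 + 0.94246*0.39*0.26 + 0.45337*0.61*0.74 + 0.967202*0.61*0.26
        = 0.011833 + 0.095565 + 0.204651 + 0.153398 = 0.465447
Keeping only the overloaded truck-present terms gives 0.248963, so
  P(overloaded truck | strain alarm) = 0.248963 / 0.465447 ≈ 0.535

Pr[overloaded truck | strain alarm] ≈ 0.535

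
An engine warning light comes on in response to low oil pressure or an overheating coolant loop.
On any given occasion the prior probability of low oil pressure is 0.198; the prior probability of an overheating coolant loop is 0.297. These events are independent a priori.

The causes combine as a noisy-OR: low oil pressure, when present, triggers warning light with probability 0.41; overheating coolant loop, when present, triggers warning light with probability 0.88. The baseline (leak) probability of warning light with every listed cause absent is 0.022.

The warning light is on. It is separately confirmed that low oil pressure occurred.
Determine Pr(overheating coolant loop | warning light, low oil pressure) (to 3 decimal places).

Under noisy-OR, P(warning light | causes) = 1 − (1−0.022)·∏(1−qᵢ) over the active causes.
Weight on overheating coolant loop=true, given the evidence: 0.930758×0.297 = 0.276435
Normalizer over all consistent configurations: 0.42298×0.703 + 0.930758×0.297 = 0.573790
Posterior = 0.276435 / 0.573790 ≈ 0.482

Pr(overheating coolant loop | warning light, low oil pressure) ≈ 0.482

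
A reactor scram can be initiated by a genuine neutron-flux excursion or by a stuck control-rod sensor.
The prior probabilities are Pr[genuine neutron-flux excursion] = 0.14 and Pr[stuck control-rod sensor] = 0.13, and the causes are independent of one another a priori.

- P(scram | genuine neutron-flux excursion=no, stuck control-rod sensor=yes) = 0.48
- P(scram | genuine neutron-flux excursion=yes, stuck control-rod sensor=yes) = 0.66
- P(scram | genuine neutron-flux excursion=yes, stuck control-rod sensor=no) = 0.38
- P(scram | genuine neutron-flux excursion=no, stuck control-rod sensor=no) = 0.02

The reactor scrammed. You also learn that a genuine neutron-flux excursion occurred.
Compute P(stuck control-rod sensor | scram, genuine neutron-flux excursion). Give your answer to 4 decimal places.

P(stuck control-rod sensor | scram, genuine neutron-flux excursion) ≈ 0.2061

Sum P(scram|·) weighted by the priors over both values of stuck control-rod sensor:
  P(scram | genuine neutron-flux excursion) = 0.38*0.87 + 0.66*0.13
        = 0.330600 + 0.085800 = 0.416400
The terms with stuck control-rod sensor present sum to 0.085800, so
  P(stuck control-rod sensor | scram, genuine neutron-flux excursion) = 0.085800 / 0.416400 ≈ 0.2061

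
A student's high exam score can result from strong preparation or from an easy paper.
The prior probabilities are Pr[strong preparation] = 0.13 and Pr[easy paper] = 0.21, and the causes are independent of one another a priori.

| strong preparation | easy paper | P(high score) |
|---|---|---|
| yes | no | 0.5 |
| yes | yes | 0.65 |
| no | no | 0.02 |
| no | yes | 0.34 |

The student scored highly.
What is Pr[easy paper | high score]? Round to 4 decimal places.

Numerator (weight on configurations with easy paper): 0.062118 + 0.017745 = 0.079863
Normalizer over all consistent configurations: 0.02·0.87·0.79 + 0.34·0.87·0.21 + 0.5·0.13·0.79 + 0.65·0.13·0.21 = 0.144959
P(easy paper | high score) = 0.079863/0.144959 ≈ 0.5509

Pr[easy paper | high score] ≈ 0.5509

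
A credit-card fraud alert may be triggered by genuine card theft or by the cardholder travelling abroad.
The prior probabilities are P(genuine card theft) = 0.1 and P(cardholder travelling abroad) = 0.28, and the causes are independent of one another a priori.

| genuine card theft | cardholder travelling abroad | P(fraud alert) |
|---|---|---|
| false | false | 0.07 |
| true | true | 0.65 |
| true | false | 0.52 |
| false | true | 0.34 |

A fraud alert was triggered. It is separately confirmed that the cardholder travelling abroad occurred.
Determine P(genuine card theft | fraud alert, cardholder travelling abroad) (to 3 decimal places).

P(genuine card theft | fraud alert, cardholder travelling abroad) ≈ 0.175

Weight on genuine card theft=true, given the evidence: 0.65*0.1 = 0.065000
The normalizing constant is 0.34*0.9 + 0.65*0.1 = 0.371000
P(genuine card theft | fraud alert, cardholder travelling abroad) = 0.065000/0.371000 ≈ 0.175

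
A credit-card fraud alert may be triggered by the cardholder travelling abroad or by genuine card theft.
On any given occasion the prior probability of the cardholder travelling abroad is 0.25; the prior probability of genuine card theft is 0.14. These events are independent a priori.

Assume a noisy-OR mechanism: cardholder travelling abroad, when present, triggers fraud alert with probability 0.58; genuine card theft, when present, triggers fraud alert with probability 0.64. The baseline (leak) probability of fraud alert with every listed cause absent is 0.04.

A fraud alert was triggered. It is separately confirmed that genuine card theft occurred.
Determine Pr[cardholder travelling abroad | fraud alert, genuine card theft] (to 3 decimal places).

Under noisy-OR, P(fraud alert | causes) = 1 − (1−0.04)·∏(1−qᵢ) over the active causes.
Sum P(fraud alert|·) weighted by the priors over both values of cardholder travelling abroad:
  P(fraud alert | genuine card theft) = 0.6544×0.75 + 0.854848×0.25
        = 0.490800 + 0.213712 = 0.704512
The terms with cardholder travelling abroad present sum to 0.213712, so
  P(cardholder travelling abroad | fraud alert, genuine card theft) = 0.213712 / 0.704512 ≈ 0.303

Pr[cardholder travelling abroad | fraud alert, genuine card theft] ≈ 0.303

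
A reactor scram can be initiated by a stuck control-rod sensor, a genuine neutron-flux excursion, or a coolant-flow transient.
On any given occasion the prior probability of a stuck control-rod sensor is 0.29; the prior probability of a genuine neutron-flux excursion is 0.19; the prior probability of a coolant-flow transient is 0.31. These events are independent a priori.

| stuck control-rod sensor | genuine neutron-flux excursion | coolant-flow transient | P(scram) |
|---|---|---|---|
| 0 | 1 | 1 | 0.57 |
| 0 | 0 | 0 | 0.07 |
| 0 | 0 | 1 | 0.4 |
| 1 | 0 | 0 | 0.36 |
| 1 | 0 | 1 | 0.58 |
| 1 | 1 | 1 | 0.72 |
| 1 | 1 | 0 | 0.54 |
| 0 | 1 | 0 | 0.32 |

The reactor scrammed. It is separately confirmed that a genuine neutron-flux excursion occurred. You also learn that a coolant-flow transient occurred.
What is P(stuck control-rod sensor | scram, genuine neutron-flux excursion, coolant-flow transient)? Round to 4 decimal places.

P(stuck control-rod sensor | scram, genuine neutron-flux excursion, coolant-flow transient) ≈ 0.3403

By total probability over both values of stuck control-rod sensor:
  P(scram | genuine neutron-flux excursion, coolant-flow transient) = 0.57·0.71 + 0.72·0.29
        = 0.404700 + 0.208800 = 0.613500
The terms with stuck control-rod sensor present sum to 0.208800, so
  P(stuck control-rod sensor | scram, genuine neutron-flux excursion, coolant-flow transient) = 0.208800 / 0.613500 ≈ 0.3403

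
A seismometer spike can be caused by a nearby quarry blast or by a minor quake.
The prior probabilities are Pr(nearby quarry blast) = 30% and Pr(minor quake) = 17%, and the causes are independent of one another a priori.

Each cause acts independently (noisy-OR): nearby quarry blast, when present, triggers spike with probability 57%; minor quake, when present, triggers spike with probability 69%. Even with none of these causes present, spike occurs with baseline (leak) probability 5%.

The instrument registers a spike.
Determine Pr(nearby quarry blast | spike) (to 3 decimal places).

Pr(nearby quarry blast | spike) ≈ 0.629

Under noisy-OR, P(spike | causes) = 1 − (1−0.05)·∏(1−qᵢ) over the active causes.
P(spike) = 0.05·0.7·0.83 + 0.7055·0.7·0.17 + 0.5915·0.3·0.83 + 0.873365·0.3·0.17 = 0.029050 + 0.083955 + 0.147283 + 0.044542 = 0.304830
Of this, 0.191825 comes from 0.147283 + 0.044542 (the nearby quarry blast=true cases).
P(nearby quarry blast | spike) = 0.191825 / 0.304830 ≈ 0.629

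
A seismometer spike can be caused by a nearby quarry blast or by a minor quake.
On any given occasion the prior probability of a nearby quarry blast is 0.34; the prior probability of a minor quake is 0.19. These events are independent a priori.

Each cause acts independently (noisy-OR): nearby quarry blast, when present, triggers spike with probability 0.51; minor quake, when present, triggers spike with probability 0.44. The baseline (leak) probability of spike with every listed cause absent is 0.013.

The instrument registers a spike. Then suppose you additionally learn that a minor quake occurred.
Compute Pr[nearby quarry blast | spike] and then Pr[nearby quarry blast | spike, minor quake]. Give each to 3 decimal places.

Pr[nearby quarry blast | spike] ≈ 0.750; Pr[nearby quarry blast | spike, minor quake] ≈ 0.456

Under noisy-OR, P(spike | causes) = 1 − (1−0.013)·∏(1−qᵢ) over the active causes.
P(spike) = 0.013*0.66*0.81 + 0.44728*0.66*0.19 + 0.51637*0.34*0.81 + 0.729167*0.34*0.19 = 0.006950 + 0.056089 + 0.142208 + 0.047104 = 0.252351
The nearby quarry blast-present share is 0.142208 + 0.047104 = 0.189312.
P(nearby quarry blast | spike) = 0.189312 / 0.252351 ≈ 0.750

With the extra evidence:
P(spike | minor quake) = 0.44728*0.66 + 0.729167*0.34 = 0.295205 + 0.247917 = 0.543122
Of this, 0.247917 comes from 0.729167*0.34 (the nearby quarry blast=true cases).
P(nearby quarry blast | spike, minor quake) = 0.247917 / 0.543122 ≈ 0.456
— minor quake explains away the evidence for nearby quarry blast.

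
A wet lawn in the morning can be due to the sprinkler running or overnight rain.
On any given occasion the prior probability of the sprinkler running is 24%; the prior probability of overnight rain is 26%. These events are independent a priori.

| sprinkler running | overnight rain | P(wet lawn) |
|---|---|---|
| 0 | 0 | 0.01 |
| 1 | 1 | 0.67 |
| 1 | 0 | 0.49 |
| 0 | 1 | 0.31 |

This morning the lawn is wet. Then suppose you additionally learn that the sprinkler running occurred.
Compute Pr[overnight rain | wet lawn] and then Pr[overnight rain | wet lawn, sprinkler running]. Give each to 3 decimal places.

Weight on overnight rain=true, given the evidence: 0.061256 + 0.041808 = 0.103064
The normalizing constant is 0.01*0.76*0.74 + 0.31*0.76*0.26 + 0.49*0.24*0.74 + 0.67*0.24*0.26 = 0.195712
P(overnight rain | wet lawn) = 0.103064/0.195712 ≈ 0.527

With the extra evidence:
P(wet lawn | sprinkler running) = 0.49×0.74 + 0.67×0.26 = 0.362600 + 0.174200 = 0.536800
The overnight rain-present share is 0.67×0.26 = 0.174200.
So P(overnight rain | wet lawn, sprinkler running) = 0.174200/0.536800 ≈ 0.325.
This is intercausal reasoning (explaining away): once sprinkler running accounts for the wet lawn, overnight rain becomes less likely.

Pr[overnight rain | wet lawn] ≈ 0.527; Pr[overnight rain | wet lawn, sprinkler running] ≈ 0.325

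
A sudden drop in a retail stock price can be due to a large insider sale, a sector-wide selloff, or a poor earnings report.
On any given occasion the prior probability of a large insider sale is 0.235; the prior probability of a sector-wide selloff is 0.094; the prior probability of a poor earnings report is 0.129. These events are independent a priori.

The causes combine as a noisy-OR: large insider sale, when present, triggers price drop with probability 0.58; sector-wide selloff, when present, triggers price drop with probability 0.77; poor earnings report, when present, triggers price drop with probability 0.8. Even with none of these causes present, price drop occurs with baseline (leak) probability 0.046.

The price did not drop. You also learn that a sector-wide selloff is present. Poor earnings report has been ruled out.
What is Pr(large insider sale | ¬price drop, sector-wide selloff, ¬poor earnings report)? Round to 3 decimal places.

Pr(large insider sale | ¬price drop, sector-wide selloff, ¬poor earnings report) ≈ 0.114

Under noisy-OR, P(price drop | causes) = 1 − (1−0.046)·∏(1−qᵢ) over the active causes.
P(¬price drop | sector-wide selloff, ¬poor earnings report) = 0.21942*0.765 + 0.092156*0.235 = 0.167856 + 0.021657 = 0.189513
The large insider sale-present share is 0.092156*0.235 = 0.021657.
Hence the posterior is 0.021657/0.189513 ≈ 0.114.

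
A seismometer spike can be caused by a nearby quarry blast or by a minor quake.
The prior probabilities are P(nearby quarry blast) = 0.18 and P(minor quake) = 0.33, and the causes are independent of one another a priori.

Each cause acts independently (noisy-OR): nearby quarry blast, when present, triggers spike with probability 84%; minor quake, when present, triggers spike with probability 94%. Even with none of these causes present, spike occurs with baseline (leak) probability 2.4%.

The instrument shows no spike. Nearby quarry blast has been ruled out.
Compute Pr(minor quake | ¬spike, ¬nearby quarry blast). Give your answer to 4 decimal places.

Pr(minor quake | ¬spike, ¬nearby quarry blast) ≈ 0.0287

Under noisy-OR, P(spike | causes) = 1 − (1−0.024)·∏(1−qᵢ) over the active causes.
P(¬spike | ¬nearby quarry blast) = 0.976·0.67 + 0.05856·0.33 = 0.653920 + 0.019325 = 0.673245
Restricting to configurations with minor quake present: 0.05856·0.33 = 0.019325.
So P(minor quake | ¬spike, ¬nearby quarry blast) = 0.019325/0.673245 ≈ 0.0287.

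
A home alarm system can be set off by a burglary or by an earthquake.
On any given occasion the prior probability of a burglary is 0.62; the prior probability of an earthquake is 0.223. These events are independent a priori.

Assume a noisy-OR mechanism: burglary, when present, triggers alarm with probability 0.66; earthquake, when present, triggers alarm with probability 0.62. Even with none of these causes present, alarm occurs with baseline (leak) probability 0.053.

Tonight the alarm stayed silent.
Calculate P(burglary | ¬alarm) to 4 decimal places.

Under noisy-OR, P(alarm | causes) = 1 − (1−0.053)·∏(1−qᵢ) over the active causes.
P(¬alarm) = 0.947·0.38·0.777 + 0.35986·0.38·0.223 + 0.32198·0.62·0.777 + 0.122352·0.62·0.223 = 0.279611 + 0.030495 + 0.155111 + 0.016916 = 0.482133
Restricting to configurations with burglary present: 0.155111 + 0.016916 = 0.172027.
P(burglary | ¬alarm) = 0.172027 / 0.482133 ≈ 0.3568

P(burglary | ¬alarm) ≈ 0.3568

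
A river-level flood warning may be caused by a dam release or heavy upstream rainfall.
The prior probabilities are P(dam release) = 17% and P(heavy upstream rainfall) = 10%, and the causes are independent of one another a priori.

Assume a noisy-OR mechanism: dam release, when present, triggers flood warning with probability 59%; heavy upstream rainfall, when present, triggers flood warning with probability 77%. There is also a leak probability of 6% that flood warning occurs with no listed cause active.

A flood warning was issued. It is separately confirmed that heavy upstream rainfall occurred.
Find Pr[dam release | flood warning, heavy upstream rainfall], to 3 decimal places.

Under noisy-OR, P(flood warning | causes) = 1 − (1−0.06)·∏(1−qᵢ) over the active causes.
P(flood warning | heavy upstream rainfall) = 0.7838×0.83 + 0.911358×0.17 = 0.650554 + 0.154931 = 0.805485
The dam release-present share is 0.911358×0.17 = 0.154931.
Hence the posterior is 0.154931/0.805485 ≈ 0.192.

Pr[dam release | flood warning, heavy upstream rainfall] ≈ 0.192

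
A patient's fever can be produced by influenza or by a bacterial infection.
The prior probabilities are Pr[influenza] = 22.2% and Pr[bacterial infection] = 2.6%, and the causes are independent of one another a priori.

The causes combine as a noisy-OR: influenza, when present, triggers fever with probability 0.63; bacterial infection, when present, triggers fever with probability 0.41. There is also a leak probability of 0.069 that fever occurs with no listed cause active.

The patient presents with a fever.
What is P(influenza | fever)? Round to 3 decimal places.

P(influenza | fever) ≈ 0.704

Under noisy-OR, P(fever | causes) = 1 − (1−0.069)·∏(1−qᵢ) over the active causes.
P(fever) = 0.069×0.778×0.974 + 0.45071×0.778×0.026 + 0.65553×0.222×0.974 + 0.796763×0.222×0.026 = 0.052286 + 0.009117 + 0.141744 + 0.004599 = 0.207746
Restricting to configurations with influenza present: 0.141744 + 0.004599 = 0.146343.
So P(influenza | fever) = 0.146343/0.207746 ≈ 0.704.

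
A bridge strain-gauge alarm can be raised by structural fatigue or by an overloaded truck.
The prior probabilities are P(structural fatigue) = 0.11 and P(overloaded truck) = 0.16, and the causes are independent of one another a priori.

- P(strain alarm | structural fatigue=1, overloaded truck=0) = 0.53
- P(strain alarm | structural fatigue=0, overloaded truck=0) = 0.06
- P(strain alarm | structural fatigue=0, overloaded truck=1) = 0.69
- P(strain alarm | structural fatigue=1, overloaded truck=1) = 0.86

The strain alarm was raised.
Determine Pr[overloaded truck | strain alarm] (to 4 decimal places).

Pr[overloaded truck | strain alarm] ≈ 0.5472

Enumerate the 4 (structural fatigue, overloaded truck) configurations and weight by the priors:
  P(strain alarm) = 0.06*0.89*0.84 + 0.69*0.89*0.16 + 0.53*0.11*0.84 + 0.86*0.11*0.16
        = 0.044856 + 0.098256 + 0.048972 + 0.015136 = 0.207220
Keeping only the overloaded truck-present terms gives 0.113392, so
  P(overloaded truck | strain alarm) = 0.113392 / 0.207220 ≈ 0.5472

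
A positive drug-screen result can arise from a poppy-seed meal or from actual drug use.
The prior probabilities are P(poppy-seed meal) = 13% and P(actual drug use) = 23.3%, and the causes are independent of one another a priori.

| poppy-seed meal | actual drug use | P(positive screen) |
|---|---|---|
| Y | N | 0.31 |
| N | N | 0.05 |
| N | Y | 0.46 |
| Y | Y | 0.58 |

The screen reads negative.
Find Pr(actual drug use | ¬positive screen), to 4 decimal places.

Pr(actual drug use | ¬positive screen) ≈ 0.1481

Enumerate the 4 (poppy-seed meal, actual drug use) configurations and weight by the priors:
  P(¬positive screen) = 0.95*0.87*0.767 + 0.54*0.87*0.233 + 0.69*0.13*0.767 + 0.42*0.13*0.233
        = 0.633926 + 0.109463 + 0.068800 + 0.012722 = 0.824911
The terms with actual drug use present sum to 0.122185, so
  P(actual drug use | ¬positive screen) = 0.122185 / 0.824911 ≈ 0.1481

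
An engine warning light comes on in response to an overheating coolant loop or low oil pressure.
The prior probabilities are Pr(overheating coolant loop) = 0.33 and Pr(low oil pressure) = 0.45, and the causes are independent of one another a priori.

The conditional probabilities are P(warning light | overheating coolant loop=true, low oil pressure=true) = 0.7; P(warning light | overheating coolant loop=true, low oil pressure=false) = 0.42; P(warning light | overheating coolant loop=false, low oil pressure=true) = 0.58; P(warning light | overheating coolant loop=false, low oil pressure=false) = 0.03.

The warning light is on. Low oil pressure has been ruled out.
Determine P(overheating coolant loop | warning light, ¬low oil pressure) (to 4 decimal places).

P(overheating coolant loop | warning light, ¬low oil pressure) ≈ 0.8733

Sum P(warning light|·) weighted by the priors over both values of overheating coolant loop:
  P(warning light | ¬low oil pressure) = 0.03*0.67 + 0.42*0.33
        = 0.020100 + 0.138600 = 0.158700
Configurations with overheating coolant loop contribute 0.138600, so
  P(overheating coolant loop | warning light, ¬low oil pressure) = 0.138600 / 0.158700 ≈ 0.8733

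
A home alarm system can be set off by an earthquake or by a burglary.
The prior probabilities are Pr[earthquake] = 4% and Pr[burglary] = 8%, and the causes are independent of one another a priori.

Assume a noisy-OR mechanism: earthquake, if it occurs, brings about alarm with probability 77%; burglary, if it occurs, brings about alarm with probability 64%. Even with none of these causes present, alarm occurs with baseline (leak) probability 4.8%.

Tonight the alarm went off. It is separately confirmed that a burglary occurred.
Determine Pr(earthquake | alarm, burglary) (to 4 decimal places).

Under noisy-OR, P(alarm | causes) = 1 − (1−0.048)·∏(1−qᵢ) over the active causes.
Enumerate both values of earthquake and weight by the priors:
  P(alarm | burglary) = 0.65728*0.96 + 0.921174*0.04
        = 0.630989 + 0.036847 = 0.667836
The terms with earthquake present sum to 0.036847, so
  P(earthquake | alarm, burglary) = 0.036847 / 0.667836 ≈ 0.0552

Pr(earthquake | alarm, burglary) ≈ 0.0552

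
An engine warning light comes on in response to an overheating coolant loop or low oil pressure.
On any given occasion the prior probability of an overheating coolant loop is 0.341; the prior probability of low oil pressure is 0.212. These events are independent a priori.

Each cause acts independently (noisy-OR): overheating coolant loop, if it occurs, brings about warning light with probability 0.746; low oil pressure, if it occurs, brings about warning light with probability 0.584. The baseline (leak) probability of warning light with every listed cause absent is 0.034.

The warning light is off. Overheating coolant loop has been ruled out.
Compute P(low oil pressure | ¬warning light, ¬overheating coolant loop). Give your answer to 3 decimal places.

P(low oil pressure | ¬warning light, ¬overheating coolant loop) ≈ 0.101

Under noisy-OR, P(warning light | causes) = 1 − (1−0.034)·∏(1−qᵢ) over the active causes.
P(¬warning light | ¬overheating coolant loop) = 0.966×0.788 + 0.401856×0.212 = 0.761208 + 0.085193 = 0.846401
Of this, 0.085193 comes from 0.401856×0.212 (the low oil pressure=true cases).
Hence the posterior is 0.085193/0.846401 ≈ 0.101.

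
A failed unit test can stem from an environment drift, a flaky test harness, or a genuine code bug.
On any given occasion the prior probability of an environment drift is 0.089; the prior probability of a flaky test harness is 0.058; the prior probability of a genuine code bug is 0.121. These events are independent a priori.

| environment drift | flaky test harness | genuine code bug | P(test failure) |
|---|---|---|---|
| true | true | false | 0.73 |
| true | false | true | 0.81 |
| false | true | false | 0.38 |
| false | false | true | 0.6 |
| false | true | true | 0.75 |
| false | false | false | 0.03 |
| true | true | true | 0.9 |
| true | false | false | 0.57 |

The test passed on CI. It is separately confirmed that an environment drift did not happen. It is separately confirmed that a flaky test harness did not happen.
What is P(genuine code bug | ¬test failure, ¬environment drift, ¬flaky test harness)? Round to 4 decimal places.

P(¬test failure | ¬environment drift, ¬flaky test harness) = 0.97×0.879 + 0.4×0.121 = 0.852630 + 0.048400 = 0.901030
The genuine code bug-present share is 0.4×0.121 = 0.048400.
P(genuine code bug | ¬test failure, ¬environment drift, ¬flaky test harness) = 0.048400 / 0.901030 ≈ 0.0537

P(genuine code bug | ¬test failure, ¬environment drift, ¬flaky test harness) ≈ 0.0537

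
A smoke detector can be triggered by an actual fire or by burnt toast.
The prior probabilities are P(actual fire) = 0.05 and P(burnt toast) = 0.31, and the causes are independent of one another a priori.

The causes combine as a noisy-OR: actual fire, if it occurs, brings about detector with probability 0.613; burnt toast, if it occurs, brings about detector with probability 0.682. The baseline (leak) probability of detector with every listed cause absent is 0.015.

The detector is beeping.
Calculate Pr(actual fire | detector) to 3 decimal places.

Pr(actual fire | detector) ≈ 0.142

Under noisy-OR, P(detector | causes) = 1 − (1−0.015)·∏(1−qᵢ) over the active causes.
P(detector) = 0.015·0.95·0.69 + 0.68677·0.95·0.31 + 0.618805·0.05·0.69 + 0.87878·0.05·0.31 = 0.009832 + 0.202254 + 0.021349 + 0.013621 = 0.247056
Of this, 0.034970 comes from 0.021349 + 0.013621 (the actual fire=true cases).
Hence the posterior is 0.034970/0.247056 ≈ 0.142.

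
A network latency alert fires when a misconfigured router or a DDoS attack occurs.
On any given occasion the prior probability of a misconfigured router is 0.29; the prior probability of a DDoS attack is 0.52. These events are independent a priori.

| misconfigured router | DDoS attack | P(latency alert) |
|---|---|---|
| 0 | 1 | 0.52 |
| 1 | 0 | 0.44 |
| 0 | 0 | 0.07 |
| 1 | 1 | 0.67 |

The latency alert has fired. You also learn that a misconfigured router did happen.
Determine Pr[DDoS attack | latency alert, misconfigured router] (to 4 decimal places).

Pr[DDoS attack | latency alert, misconfigured router] ≈ 0.6226

For the numerator, keep only DDoS attack=true terms: 0.67×0.52 = 0.348400
Normalizer over all consistent configurations: 0.44×0.48 + 0.67×0.52 = 0.559600
Posterior = 0.348400 / 0.559600 ≈ 0.6226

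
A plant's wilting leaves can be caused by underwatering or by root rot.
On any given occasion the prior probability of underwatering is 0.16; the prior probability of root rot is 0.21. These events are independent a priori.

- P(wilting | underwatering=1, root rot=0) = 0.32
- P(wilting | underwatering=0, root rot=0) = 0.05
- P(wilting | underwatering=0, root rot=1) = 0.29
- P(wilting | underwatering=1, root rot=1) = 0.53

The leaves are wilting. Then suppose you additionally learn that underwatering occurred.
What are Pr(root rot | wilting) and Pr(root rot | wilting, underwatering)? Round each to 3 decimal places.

Weight on root rot=true, given the evidence: 0.051156 + 0.017808 = 0.068964
Normalizer over all consistent configurations: 0.05*0.84*0.79 + 0.29*0.84*0.21 + 0.32*0.16*0.79 + 0.53*0.16*0.21 = 0.142592
P(root rot | wilting) = 0.068964/0.142592 ≈ 0.484

With the extra evidence:
Numerator (weight on configurations with root rot): 0.53*0.21 = 0.111300
The normalizing constant is 0.32*0.79 + 0.53*0.21 = 0.364100
P(root rot | wilting, underwatering) = 0.111300/0.364100 ≈ 0.306
— underwatering explains away the evidence for root rot.

Pr(root rot | wilting) ≈ 0.484; Pr(root rot | wilting, underwatering) ≈ 0.306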